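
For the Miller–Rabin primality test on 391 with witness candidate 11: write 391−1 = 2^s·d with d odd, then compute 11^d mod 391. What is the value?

107

391 − 1 = 390 = 2^1 · 195, so d = 195.
11^1 ≡ 11 (mod 391)
11^2 ≡ 11^2 = 121 ≡ 121 (mod 391)
11^4 ≡ 121^2 = 14641 ≡ 174 (mod 391)
11^8 ≡ 174^2 = 30276 ≡ 169 (mod 391)
11^16 ≡ 169^2 = 28561 ≡ 18 (mod 391)
11^32 ≡ 18^2 = 324 ≡ 324 (mod 391)
11^64 ≡ 324^2 = 104976 ≡ 188 (mod 391)
11^128 ≡ 188^2 = 35344 ≡ 154 (mod 391)
195 = 128 + 64 + 2 + 1 in binary powers of 2.
So 11^195 ≡ 154 · 188 · 121 · 11 ≡ 107 (mod 391).
Squaring chain: 107; never reaches −1, so base 11 is a Miller–Rabin witness that 391 is composite.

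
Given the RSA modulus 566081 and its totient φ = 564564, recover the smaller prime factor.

659

φ(n) = (p−1)(q−1) = n − (p+q) + 1, so p + q = 566081 − 564564 + 1 = 1518.
p and q are the roots of t² − 1518t + 566081 = 0.
Discriminant: 1518² − 4·566081 = 2304324 − 2264324 = 40000; √40000 = 200.
q = (1518 − 200)/2 = 659, p = (1518 + 200)/2 = 859.
Check: 659 · 859 = 566081.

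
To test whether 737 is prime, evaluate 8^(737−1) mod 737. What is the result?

8^1 ≡ 8 (mod 737)
8^2 ≡ 8^2 = 64 ≡ 64 (mod 737)
8^4 ≡ 64^2 = 4096 ≡ 411 (mod 737)
8^8 ≡ 411^2 = 168921 ≡ 148 (mod 737)
8^16 ≡ 148^2 = 21904 ≡ 531 (mod 737)
8^32 ≡ 531^2 = 281961 ≡ 427 (mod 737)
8^64 ≡ 427^2 = 182329 ≡ 290 (mod 737)
8^128 ≡ 290^2 = 84100 ≡ 82 (mod 737)
8^256 ≡ 82^2 = 6724 ≡ 91 (mod 737)
8^512 ≡ 91^2 = 8281 ≡ 174 (mod 737)
736 = 512 + 128 + 64 + 32 in binary powers of 2.
So 8^736 ≡ 174 · 82 · 290 · 427 ≡ 25 (mod 737).
Since 25 ≠ 1, base 8 is a Fermat witness: 737 is composite.

25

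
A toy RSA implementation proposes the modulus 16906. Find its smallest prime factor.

16906 is even: 2 divides it.

2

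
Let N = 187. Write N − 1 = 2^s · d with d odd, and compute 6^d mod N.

95

187 − 1 = 186 = 2^1 · 93, so d = 93.
6^1 ≡ 6 (mod 187)
6^2 ≡ 6^2 = 36 ≡ 36 (mod 187)
6^4 ≡ 36^2 = 1296 ≡ 174 (mod 187)
6^8 ≡ 174^2 = 30276 ≡ 169 (mod 187)
6^16 ≡ 169^2 = 28561 ≡ 137 (mod 187)
6^32 ≡ 137^2 = 18769 ≡ 69 (mod 187)
6^64 ≡ 69^2 = 4761 ≡ 86 (mod 187)
93 = 64 + 16 + 8 + 4 + 1 in binary powers of 2.
So 6^93 ≡ 86 · 137 · 169 · 174 · 6 ≡ 95 (mod 187).
Squaring chain: 95; never reaches −1, so base 6 is a Miller–Rabin witness that 187 is composite.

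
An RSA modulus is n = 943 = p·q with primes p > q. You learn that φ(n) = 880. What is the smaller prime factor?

φ(n) = (p−1)(q−1) = n − (p+q) + 1, so p + q = 943 − 880 + 1 = 64.
p and q are the roots of t² − 64t + 943 = 0.
Discriminant: 64² − 4·943 = 4096 − 3772 = 324; √324 = 18.
q = (64 − 18)/2 = 23, p = (64 + 18)/2 = 41.
Check: 23 · 41 = 943.

23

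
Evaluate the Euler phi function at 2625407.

2563704

Factor: 2625407 = 79 · 167 · 199.
φ(2625407) = (79−1) · (167−1) · (199−1) = 78 · 166 · 198 = 2563704.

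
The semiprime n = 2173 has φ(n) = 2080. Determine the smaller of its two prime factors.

41

φ(n) = (p−1)(q−1) = n − (p+q) + 1, so p + q = 2173 − 2080 + 1 = 94.
p and q are the roots of t² − 94t + 2173 = 0.
Discriminant: 94² − 4·2173 = 8836 − 8692 = 144; √144 = 12.
q = (94 − 12)/2 = 41, p = (94 + 12)/2 = 53.
Check: 41 · 53 = 2173.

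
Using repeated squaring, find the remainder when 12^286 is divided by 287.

282

12^1 ≡ 12 (mod 287)
12^2 ≡ 12^2 = 144 ≡ 144 (mod 287)
12^4 ≡ 144^2 = 20736 ≡ 72 (mod 287)
12^8 ≡ 72^2 = 5184 ≡ 18 (mod 287)
12^16 ≡ 18^2 = 324 ≡ 37 (mod 287)
12^32 ≡ 37^2 = 1369 ≡ 221 (mod 287)
12^64 ≡ 221^2 = 48841 ≡ 51 (mod 287)
12^128 ≡ 51^2 = 2601 ≡ 18 (mod 287)
12^256 ≡ 18^2 = 324 ≡ 37 (mod 287)
286 = 256 + 16 + 8 + 4 + 2 in binary powers of 2.
So 12^286 ≡ 37 · 37 · 18 · 72 · 144 ≡ 282 (mod 287).
Since 282 ≠ 1, base 12 is a Fermat witness: 287 is composite.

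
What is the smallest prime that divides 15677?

61

15677 is odd.
Digit sum 26, not divisible by 3.
Ends in 7: not divisible by 5.
7: 15677 = 7·2239 + 4
11: 15677 = 11·1425 + 2
13: 15677 = 13·1205 + 12
17: 15677 = 17·922 + 3
19: 15677 = 19·825 + 2
23: 15677 = 23·681 + 14
29: 15677 = 29·540 + 17
31: 15677 = 31·505 + 22
37: 15677 = 37·423 + 26
41: 15677 = 41·382 + 15
43: 15677 = 43·364 + 25
47: 15677 = 47·333 + 26
53: 15677 = 53·295 + 42
59: 15677 = 59·265 + 42
61: 15677 = 61·257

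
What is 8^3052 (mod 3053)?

8^1 ≡ 8 (mod 3053)
8^2 ≡ 8^2 = 64 ≡ 64 (mod 3053)
8^4 ≡ 64^2 = 4096 ≡ 1043 (mod 3053)
8^8 ≡ 1043^2 = 1087849 ≡ 981 (mod 3053)
8^16 ≡ 981^2 = 962361 ≡ 666 (mod 3053)
8^32 ≡ 666^2 = 443556 ≡ 871 (mod 3053)
8^64 ≡ 871^2 = 758641 ≡ 1497 (mod 3053)
8^128 ≡ 1497^2 = 2241009 ≡ 107 (mod 3053)
8^256 ≡ 107^2 = 11449 ≡ 2290 (mod 3053)
8^512 ≡ 2290^2 = 5244100 ≡ 2099 (mod 3053)
8^1024 ≡ 2099^2 = 4405801 ≡ 322 (mod 3053)
8^2048 ≡ 322^2 = 103684 ≡ 2935 (mod 3053)
3052 = 2048 + 512 + 256 + 128 + 64 + 32 + 8 + 4 in binary powers of 2.
So 8^3052 ≡ 2935 · 2099 · 2290 · 107 · 1497 · 871 · 981 · 1043 ≡ 2581 (mod 3053).
Since 2581 ≠ 1, base 8 is a Fermat witness: 3053 is composite.

2581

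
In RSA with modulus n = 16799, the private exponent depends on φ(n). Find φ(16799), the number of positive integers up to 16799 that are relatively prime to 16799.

16536

Factor: 16799 = 107 · 157.
φ(16799) = (107−1) · (157−1) = 106 · 156 = 16536.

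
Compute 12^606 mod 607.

1

12^1 ≡ 12 (mod 607)
12^2 ≡ 12^2 = 144 ≡ 144 (mod 607)
12^4 ≡ 144^2 = 20736 ≡ 98 (mod 607)
12^8 ≡ 98^2 = 9604 ≡ 499 (mod 607)
12^16 ≡ 499^2 = 249001 ≡ 131 (mod 607)
12^32 ≡ 131^2 = 17161 ≡ 165 (mod 607)
12^64 ≡ 165^2 = 27225 ≡ 517 (mod 607)
12^128 ≡ 517^2 = 267289 ≡ 209 (mod 607)
12^256 ≡ 209^2 = 43681 ≡ 584 (mod 607)
12^512 ≡ 584^2 = 341056 ≡ 529 (mod 607)
606 = 512 + 64 + 16 + 8 + 4 + 2 in binary powers of 2.
So 12^606 ≡ 529 · 517 · 131 · 499 · 98 · 144 ≡ 1 (mod 607).
Since the result is 1, base 12 gives no evidence that 607 is composite.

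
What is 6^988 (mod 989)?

6^1 ≡ 6 (mod 989)
6^2 ≡ 6^2 = 36 ≡ 36 (mod 989)
6^4 ≡ 36^2 = 1296 ≡ 307 (mod 989)
6^8 ≡ 307^2 = 94249 ≡ 294 (mod 989)
6^16 ≡ 294^2 = 86436 ≡ 393 (mod 989)
6^32 ≡ 393^2 = 154449 ≡ 165 (mod 989)
6^64 ≡ 165^2 = 27225 ≡ 522 (mod 989)
6^128 ≡ 522^2 = 272484 ≡ 509 (mod 989)
6^256 ≡ 509^2 = 259081 ≡ 952 (mod 989)
6^512 ≡ 952^2 = 906304 ≡ 380 (mod 989)
988 = 512 + 256 + 128 + 64 + 16 + 8 + 4 in binary powers of 2.
So 6^988 ≡ 380 · 952 · 509 · 522 · 393 · 294 · 307 ≡ 522 (mod 989).
Since 522 ≠ 1, base 6 is a Fermat witness: 989 is composite.

522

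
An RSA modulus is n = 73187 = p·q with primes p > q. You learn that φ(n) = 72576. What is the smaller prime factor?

φ(n) = (p−1)(q−1) = n − (p+q) + 1, so p + q = 73187 − 72576 + 1 = 612.
p and q are the roots of t² − 612t + 73187 = 0.
Discriminant: 612² − 4·73187 = 374544 − 292748 = 81796; √81796 = 286.
q = (612 − 286)/2 = 163, p = (612 + 286)/2 = 449.
Check: 163 · 449 = 73187.

163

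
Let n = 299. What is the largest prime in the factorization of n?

23

299 = 13 · 23
23 is prime.
So 299 = 13 · 23; the largest prime factor is 23.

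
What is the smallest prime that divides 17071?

43

17071 is odd.
Digit sum 16, not divisible by 3.
Ends in 1: not divisible by 5.
7: 17071 = 7·2438 + 5
11: 17071 = 11·1551 + 10
13: 17071 = 13·1313 + 2
17: 17071 = 17·1004 + 3
19: 17071 = 19·898 + 9
23: 17071 = 23·742 + 5
29: 17071 = 29·588 + 19
31: 17071 = 31·550 + 21
37: 17071 = 37·461 + 14
41: 17071 = 41·416 + 15
43: 17071 = 43·397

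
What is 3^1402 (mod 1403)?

680

3^1 ≡ 3 (mod 1403)
3^2 ≡ 3^2 = 9 ≡ 9 (mod 1403)
3^4 ≡ 9^2 = 81 ≡ 81 (mod 1403)
3^8 ≡ 81^2 = 6561 ≡ 949 (mod 1403)
3^16 ≡ 949^2 = 900601 ≡ 1278 (mod 1403)
3^32 ≡ 1278^2 = 1633284 ≡ 192 (mod 1403)
3^64 ≡ 192^2 = 36864 ≡ 386 (mod 1403)
3^128 ≡ 386^2 = 148996 ≡ 278 (mod 1403)
3^256 ≡ 278^2 = 77284 ≡ 119 (mod 1403)
3^512 ≡ 119^2 = 14161 ≡ 131 (mod 1403)
3^1024 ≡ 131^2 = 17161 ≡ 325 (mod 1403)
1402 = 1024 + 256 + 64 + 32 + 16 + 8 + 2 in binary powers of 2.
So 3^1402 ≡ 325 · 119 · 386 · 192 · 1278 · 949 · 9 ≡ 680 (mod 1403).
Since 680 ≠ 1, base 3 is a Fermat witness: 1403 is composite.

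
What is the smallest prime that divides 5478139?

73

5478139 is odd.
Digit sum 37, not divisible by 3.
Ends in 9: not divisible by 5.
7: 5478139 = 7·782591 + 2
11: 5478139 = 11·498012 + 7
13: 5478139 = 13·421395 + 4
17: 5478139 = 17·322243 + 8
19: 5478139 = 19·288323 + 2
23: 5478139 = 23·238179 + 22
29: 5478139 = 29·188901 + 10
31: 5478139 = 31·176714 + 5
37: 5478139 = 37·148057 + 30
41: 5478139 = 41·133613 + 6
43: 5478139 = 43·127398 + 25
47: 5478139 = 47·116556 + 7
53: 5478139 = 53·103361 + 6
59: 5478139 = 59·92849 + 48
61: 5478139 = 61·89805 + 34
67: 5478139 = 67·81763 + 18
71: 5478139 = 71·77156 + 63
73: 5478139 = 73·75043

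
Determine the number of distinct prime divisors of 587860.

6

587860 = 2^2 · 146965
146965 = 5 · 29393
29393 = 7 · 4199
4199 = 13 · 323
323 = 17 · 19
587860 = 2^2 · 5 · 7 · 13 · 17 · 19, which has 6 distinct prime factors.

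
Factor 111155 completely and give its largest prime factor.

111155 = 5 · 22231
22231 = 11 · 2021
2021 = 43 · 47
47 is prime.
So 111155 = 5 · 11 · 43 · 47; the largest prime factor is 47.

47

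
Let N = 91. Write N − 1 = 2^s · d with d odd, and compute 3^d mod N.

27

91 − 1 = 90 = 2^1 · 45, so d = 45.
3^1 ≡ 3 (mod 91)
3^2 ≡ 3^2 = 9 ≡ 9 (mod 91)
3^4 ≡ 9^2 = 81 ≡ 81 (mod 91)
3^8 ≡ 81^2 = 6561 ≡ 9 (mod 91)
3^16 ≡ 9^2 = 81 ≡ 81 (mod 91)
3^32 ≡ 81^2 = 6561 ≡ 9 (mod 91)
45 = 32 + 8 + 4 + 1 in binary powers of 2.
So 3^45 ≡ 9 · 9 · 81 · 3 ≡ 27 (mod 91).
Squaring chain: 27; never reaches −1, so base 3 is a Miller–Rabin witness that 91 is composite.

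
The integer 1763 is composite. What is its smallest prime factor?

1763 is odd.
Digit sum 17, not divisible by 3.
Ends in 3: not divisible by 5.
7: 1763 = 7·251 + 6
11: 1763 = 11·160 + 3
13: 1763 = 13·135 + 8
17: 1763 = 17·103 + 12
19: 1763 = 19·92 + 15
23: 1763 = 23·76 + 15
29: 1763 = 29·60 + 23
31: 1763 = 31·56 + 27
37: 1763 = 37·47 + 24
41: 1763 = 41·43

41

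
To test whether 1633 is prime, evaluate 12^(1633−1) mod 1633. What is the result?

841

12^1 ≡ 12 (mod 1633)
12^2 ≡ 12^2 = 144 ≡ 144 (mod 1633)
12^4 ≡ 144^2 = 20736 ≡ 1140 (mod 1633)
12^8 ≡ 1140^2 = 1299600 ≡ 1365 (mod 1633)
12^16 ≡ 1365^2 = 1863225 ≡ 1605 (mod 1633)
12^32 ≡ 1605^2 = 2576025 ≡ 784 (mod 1633)
12^64 ≡ 784^2 = 614656 ≡ 648 (mod 1633)
12^128 ≡ 648^2 = 419904 ≡ 223 (mod 1633)
12^256 ≡ 223^2 = 49729 ≡ 739 (mod 1633)
12^512 ≡ 739^2 = 546121 ≡ 699 (mod 1633)
12^1024 ≡ 699^2 = 488601 ≡ 334 (mod 1633)
1632 = 1024 + 512 + 64 + 32 in binary powers of 2.
So 12^1632 ≡ 334 · 699 · 648 · 784 ≡ 841 (mod 1633).
Since 841 ≠ 1, base 12 is a Fermat witness: 1633 is composite.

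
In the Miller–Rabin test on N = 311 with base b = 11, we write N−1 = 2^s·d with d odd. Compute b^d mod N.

311 − 1 = 310 = 2^1 · 155, so d = 155.
11^1 ≡ 11 (mod 311)
11^2 ≡ 11^2 = 121 ≡ 121 (mod 311)
11^4 ≡ 121^2 = 14641 ≡ 24 (mod 311)
11^8 ≡ 24^2 = 576 ≡ 265 (mod 311)
11^16 ≡ 265^2 = 70225 ≡ 250 (mod 311)
11^32 ≡ 250^2 = 62500 ≡ 300 (mod 311)
11^64 ≡ 300^2 = 90000 ≡ 121 (mod 311)
11^128 ≡ 121^2 = 14641 ≡ 24 (mod 311)
155 = 128 + 16 + 8 + 2 + 1 in binary powers of 2.
So 11^155 ≡ 24 · 250 · 265 · 121 · 11 ≡ 310 (mod 311).
Since 11^d ≡ 310 (mod 311), base 11 does not prove 311 composite.

310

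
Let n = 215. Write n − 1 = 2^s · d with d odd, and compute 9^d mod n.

124

215 − 1 = 214 = 2^1 · 107, so d = 107.
9^1 ≡ 9 (mod 215)
9^2 ≡ 9^2 = 81 ≡ 81 (mod 215)
9^4 ≡ 81^2 = 6561 ≡ 111 (mod 215)
9^8 ≡ 111^2 = 12321 ≡ 66 (mod 215)
9^16 ≡ 66^2 = 4356 ≡ 56 (mod 215)
9^32 ≡ 56^2 = 3136 ≡ 126 (mod 215)
9^64 ≡ 126^2 = 15876 ≡ 181 (mod 215)
107 = 64 + 32 + 8 + 2 + 1 in binary powers of 2.
So 9^107 ≡ 181 · 126 · 66 · 81 · 9 ≡ 124 (mod 215).
Squaring chain: 124; never reaches −1, so base 9 is a Miller–Rabin witness that 215 is composite.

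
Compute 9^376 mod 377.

9^1 ≡ 9 (mod 377)
9^2 ≡ 9^2 = 81 ≡ 81 (mod 377)
9^4 ≡ 81^2 = 6561 ≡ 152 (mod 377)
9^8 ≡ 152^2 = 23104 ≡ 107 (mod 377)
9^16 ≡ 107^2 = 11449 ≡ 139 (mod 377)
9^32 ≡ 139^2 = 19321 ≡ 94 (mod 377)
9^64 ≡ 94^2 = 8836 ≡ 165 (mod 377)
9^128 ≡ 165^2 = 27225 ≡ 81 (mod 377)
9^256 ≡ 81^2 = 6561 ≡ 152 (mod 377)
376 = 256 + 64 + 32 + 16 + 8 in binary powers of 2.
So 9^376 ≡ 152 · 165 · 94 · 139 · 107 ≡ 256 (mod 377).
Since 256 ≠ 1, base 9 is a Fermat witness: 377 is composite.

256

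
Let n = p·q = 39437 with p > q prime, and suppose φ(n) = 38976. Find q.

113

φ(n) = (p−1)(q−1) = n − (p+q) + 1, so p + q = 39437 − 38976 + 1 = 462.
p and q are the roots of t² − 462t + 39437 = 0.
Discriminant: 462² − 4·39437 = 213444 − 157748 = 55696; √55696 = 236.
q = (462 − 236)/2 = 113, p = (462 + 236)/2 = 349.
Check: 113 · 349 = 39437.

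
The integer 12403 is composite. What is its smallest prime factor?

79

12403 is odd.
Digit sum 10, not divisible by 3.
Ends in 3: not divisible by 5.
7: 12403 = 7·1771 + 6
11: 12403 = 11·1127 + 6
13: 12403 = 13·954 + 1
17: 12403 = 17·729 + 10
19: 12403 = 19·652 + 15
23: 12403 = 23·539 + 6
29: 12403 = 29·427 + 20
31: 12403 = 31·400 + 3
37: 12403 = 37·335 + 8
41: 12403 = 41·302 + 21
43: 12403 = 43·288 + 19
47: 12403 = 47·263 + 42
53: 12403 = 53·234 + 1
59: 12403 = 59·210 + 13
61: 12403 = 61·203 + 20
67: 12403 = 67·185 + 8
71: 12403 = 71·174 + 49
73: 12403 = 73·169 + 66
79: 12403 = 79·157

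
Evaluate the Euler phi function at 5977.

Factor: 5977 = 43 · 139.
φ(5977) = (43−1) · (139−1) = 42 · 138 = 5796.

5796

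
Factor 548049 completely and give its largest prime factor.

83

548049 = 3 · 182683
182683 = 31 · 5893
5893 = 71 · 83
83 is prime.
So 548049 = 3 · 31 · 71 · 83; the largest prime factor is 83.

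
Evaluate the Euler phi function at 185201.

Factor: 185201 = 43 · 59 · 73.
φ(185201) = (43−1) · (59−1) · (73−1) = 42 · 58 · 72 = 175392.

175392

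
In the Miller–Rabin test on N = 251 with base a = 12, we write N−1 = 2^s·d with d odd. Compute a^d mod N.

251 − 1 = 250 = 2^1 · 125, so d = 125.
12^1 ≡ 12 (mod 251)
12^2 ≡ 12^2 = 144 ≡ 144 (mod 251)
12^4 ≡ 144^2 = 20736 ≡ 154 (mod 251)
12^8 ≡ 154^2 = 23716 ≡ 122 (mod 251)
12^16 ≡ 122^2 = 14884 ≡ 75 (mod 251)
12^32 ≡ 75^2 = 5625 ≡ 103 (mod 251)
12^64 ≡ 103^2 = 10609 ≡ 67 (mod 251)
125 = 64 + 32 + 16 + 8 + 4 + 1 in binary powers of 2.
So 12^125 ≡ 67 · 103 · 75 · 122 · 154 · 12 ≡ 1 (mod 251).
Since 12^d ≡ 1 (mod 251), base 12 does not prove 251 composite.

1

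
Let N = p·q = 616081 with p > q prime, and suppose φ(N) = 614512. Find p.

797

φ(n) = (p−1)(q−1) = n − (p+q) + 1, so p + q = 616081 − 614512 + 1 = 1570.
p and q are the roots of t² − 1570t + 616081 = 0.
Discriminant: 1570² − 4·616081 = 2464900 − 2464324 = 576; √576 = 24.
q = (1570 − 24)/2 = 773, p = (1570 + 24)/2 = 797.
Check: 773 · 797 = 616081.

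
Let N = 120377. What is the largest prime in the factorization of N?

120377 = 17 · 7081
7081 = 73 · 97
97 is prime.
So 120377 = 17 · 73 · 97; the largest prime factor is 97.

97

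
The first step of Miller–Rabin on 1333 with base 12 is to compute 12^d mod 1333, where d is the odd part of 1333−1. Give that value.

457

1333 − 1 = 1332 = 2^2 · 333, so d = 333.
12^1 ≡ 12 (mod 1333)
12^2 ≡ 12^2 = 144 ≡ 144 (mod 1333)
12^4 ≡ 144^2 = 20736 ≡ 741 (mod 1333)
12^8 ≡ 741^2 = 549081 ≡ 1218 (mod 1333)
12^16 ≡ 1218^2 = 1483524 ≡ 1228 (mod 1333)
12^32 ≡ 1228^2 = 1507984 ≡ 361 (mod 1333)
12^64 ≡ 361^2 = 130321 ≡ 1020 (mod 1333)
12^128 ≡ 1020^2 = 1040400 ≡ 660 (mod 1333)
12^256 ≡ 660^2 = 435600 ≡ 1042 (mod 1333)
333 = 256 + 64 + 8 + 4 + 1 in binary powers of 2.
So 12^333 ≡ 1042 · 1020 · 1218 · 741 · 12 ≡ 457 (mod 1333).
Squaring chain: 457 → 901; never reaches −1, so base 12 is a Miller–Rabin witness that 1333 is composite.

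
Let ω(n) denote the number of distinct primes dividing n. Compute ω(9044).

4

9044 = 2^2 · 2261
2261 = 7 · 323
323 = 17 · 19
9044 = 2^2 · 7 · 17 · 19, which has 4 distinct prime factors.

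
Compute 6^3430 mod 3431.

1955

6^1 ≡ 6 (mod 3431)
6^2 ≡ 6^2 = 36 ≡ 36 (mod 3431)
6^4 ≡ 36^2 = 1296 ≡ 1296 (mod 3431)
6^8 ≡ 1296^2 = 1679616 ≡ 1857 (mod 3431)
6^16 ≡ 1857^2 = 3448449 ≡ 294 (mod 3431)
6^32 ≡ 294^2 = 86436 ≡ 661 (mod 3431)
6^64 ≡ 661^2 = 436921 ≡ 1184 (mod 3431)
6^128 ≡ 1184^2 = 1401856 ≡ 2008 (mod 3431)
6^256 ≡ 2008^2 = 4032064 ≡ 639 (mod 3431)
6^512 ≡ 639^2 = 408321 ≡ 32 (mod 3431)
6^1024 ≡ 32^2 = 1024 ≡ 1024 (mod 3431)
6^2048 ≡ 1024^2 = 1048576 ≡ 2121 (mod 3431)
3430 = 2048 + 1024 + 256 + 64 + 32 + 4 + 2 in binary powers of 2.
So 6^3430 ≡ 2121 · 1024 · 639 · 1184 · 661 · 1296 · 36 ≡ 1955 (mod 3431).
Since 1955 ≠ 1, base 6 is a Fermat witness: 3431 is composite.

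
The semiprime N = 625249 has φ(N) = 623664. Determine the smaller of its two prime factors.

733

φ(n) = (p−1)(q−1) = n − (p+q) + 1, so p + q = 625249 − 623664 + 1 = 1586.
p and q are the roots of t² − 1586t + 625249 = 0.
Discriminant: 1586² − 4·625249 = 2515396 − 2500996 = 14400; √14400 = 120.
q = (1586 − 120)/2 = 733, p = (1586 + 120)/2 = 853.
Check: 733 · 853 = 625249.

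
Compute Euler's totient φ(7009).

Factor: 7009 = 43 · 163.
φ(7009) = (43−1) · (163−1) = 42 · 162 = 6804.

6804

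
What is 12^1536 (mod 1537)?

1393

12^1 ≡ 12 (mod 1537)
12^2 ≡ 12^2 = 144 ≡ 144 (mod 1537)
12^4 ≡ 144^2 = 20736 ≡ 755 (mod 1537)
12^8 ≡ 755^2 = 570025 ≡ 1335 (mod 1537)
12^16 ≡ 1335^2 = 1782225 ≡ 842 (mod 1537)
12^32 ≡ 842^2 = 708964 ≡ 407 (mod 1537)
12^64 ≡ 407^2 = 165649 ≡ 1190 (mod 1537)
12^128 ≡ 1190^2 = 1416100 ≡ 523 (mod 1537)
12^256 ≡ 523^2 = 273529 ≡ 1480 (mod 1537)
12^512 ≡ 1480^2 = 2190400 ≡ 175 (mod 1537)
12^1024 ≡ 175^2 = 30625 ≡ 1422 (mod 1537)
1536 = 1024 + 512 in binary powers of 2.
So 12^1536 ≡ 1422 · 175 ≡ 1393 (mod 1537).
Since 1393 ≠ 1, base 12 is a Fermat witness: 1537 is composite.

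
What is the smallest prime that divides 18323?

18323 is odd.
Digit sum 17, not divisible by 3.
Ends in 3: not divisible by 5.
7: 18323 = 7·2617 + 4
11: 18323 = 11·1665 + 8
13: 18323 = 13·1409 + 6
17: 18323 = 17·1077 + 14
19: 18323 = 19·964 + 7
23: 18323 = 23·796 + 15
29: 18323 = 29·631 + 24
31: 18323 = 31·591 + 2
37: 18323 = 37·495 + 8
41: 18323 = 41·446 + 37
43: 18323 = 43·426 + 5
47: 18323 = 47·389 + 40
53: 18323 = 53·345 + 38
59: 18323 = 59·310 + 33
61: 18323 = 61·300 + 23
67: 18323 = 67·273 + 32
71: 18323 = 71·258 + 5
73: 18323 = 73·251

73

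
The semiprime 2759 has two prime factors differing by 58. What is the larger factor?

89

Since p = q + 58, we have 2759 = q(q + 58), so q² + 58q − 2759 = 0.
Discriminant: 58² + 4·2759 = 3364 + 11036 = 14400; √14400 = 120.
q = (−58 + 120)/2 = 31, and p = q + 58 = 89.
Check: 31 · 89 = 2759.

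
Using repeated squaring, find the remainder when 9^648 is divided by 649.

454

9^1 ≡ 9 (mod 649)
9^2 ≡ 9^2 = 81 ≡ 81 (mod 649)
9^4 ≡ 81^2 = 6561 ≡ 71 (mod 649)
9^8 ≡ 71^2 = 5041 ≡ 498 (mod 649)
9^16 ≡ 498^2 = 248004 ≡ 86 (mod 649)
9^32 ≡ 86^2 = 7396 ≡ 257 (mod 649)
9^64 ≡ 257^2 = 66049 ≡ 500 (mod 649)
9^128 ≡ 500^2 = 250000 ≡ 135 (mod 649)
9^256 ≡ 135^2 = 18225 ≡ 53 (mod 649)
9^512 ≡ 53^2 = 2809 ≡ 213 (mod 649)
648 = 512 + 128 + 8 in binary powers of 2.
So 9^648 ≡ 213 · 135 · 498 ≡ 454 (mod 649).
Since 454 ≠ 1, base 9 is a Fermat witness: 649 is composite.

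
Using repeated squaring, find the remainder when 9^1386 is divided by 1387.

1

9^1 ≡ 9 (mod 1387)
9^2 ≡ 9^2 = 81 ≡ 81 (mod 1387)
9^4 ≡ 81^2 = 6561 ≡ 1013 (mod 1387)
9^8 ≡ 1013^2 = 1026169 ≡ 1176 (mod 1387)
9^16 ≡ 1176^2 = 1382976 ≡ 137 (mod 1387)
9^32 ≡ 137^2 = 18769 ≡ 738 (mod 1387)
9^64 ≡ 738^2 = 544644 ≡ 940 (mod 1387)
9^128 ≡ 940^2 = 883600 ≡ 81 (mod 1387)
9^256 ≡ 81^2 = 6561 ≡ 1013 (mod 1387)
9^512 ≡ 1013^2 = 1026169 ≡ 1176 (mod 1387)
9^1024 ≡ 1176^2 = 1382976 ≡ 137 (mod 1387)
1386 = 1024 + 256 + 64 + 32 + 8 + 2 in binary powers of 2.
So 9^1386 ≡ 137 · 1013 · 940 · 738 · 1176 · 81 ≡ 1 (mod 1387).
Since the result is 1, base 9 gives no evidence that 1387 is composite.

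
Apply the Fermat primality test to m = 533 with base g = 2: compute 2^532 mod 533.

406

2^1 ≡ 2 (mod 533)
2^2 ≡ 2^2 = 4 ≡ 4 (mod 533)
2^4 ≡ 4^2 = 16 ≡ 16 (mod 533)
2^8 ≡ 16^2 = 256 ≡ 256 (mod 533)
2^16 ≡ 256^2 = 65536 ≡ 510 (mod 533)
2^32 ≡ 510^2 = 260100 ≡ 529 (mod 533)
2^64 ≡ 529^2 = 279841 ≡ 16 (mod 533)
2^128 ≡ 16^2 = 256 ≡ 256 (mod 533)
2^256 ≡ 256^2 = 65536 ≡ 510 (mod 533)
2^512 ≡ 510^2 = 260100 ≡ 529 (mod 533)
532 = 512 + 16 + 4 in binary powers of 2.
So 2^532 ≡ 529 · 510 · 16 ≡ 406 (mod 533).
Since 406 ≠ 1, base 2 is a Fermat witness: 533 is composite.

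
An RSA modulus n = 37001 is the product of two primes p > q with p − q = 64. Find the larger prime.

Since p = q + 64, we have 37001 = q(q + 64), so q² + 64q − 37001 = 0.
Discriminant: 64² + 4·37001 = 4096 + 148004 = 152100; √152100 = 390.
q = (−64 + 390)/2 = 163, and p = q + 64 = 227.
Check: 163 · 227 = 37001.

227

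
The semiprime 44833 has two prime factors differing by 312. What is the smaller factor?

Since p = q + 312, we have 44833 = q(q + 312), so q² + 312q − 44833 = 0.
Discriminant: 312² + 4·44833 = 97344 + 179332 = 276676; √276676 = 526.
q = (−312 + 526)/2 = 107, and p = q + 312 = 419.
Check: 107 · 419 = 44833.

107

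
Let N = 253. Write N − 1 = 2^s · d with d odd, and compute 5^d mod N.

253 − 1 = 252 = 2^2 · 63, so d = 63.
5^1 ≡ 5 (mod 253)
5^2 ≡ 5^2 = 25 ≡ 25 (mod 253)
5^4 ≡ 25^2 = 625 ≡ 119 (mod 253)
5^8 ≡ 119^2 = 14161 ≡ 246 (mod 253)
5^16 ≡ 246^2 = 60516 ≡ 49 (mod 253)
5^32 ≡ 49^2 = 2401 ≡ 124 (mod 253)
63 = 32 + 16 + 8 + 4 + 2 + 1 in binary powers of 2.
So 5^63 ≡ 124 · 49 · 246 · 119 · 25 · 5 ≡ 191 (mod 253).
Squaring chain: 191 → 49; never reaches −1, so base 5 is a Miller–Rabin witness that 253 is composite.

191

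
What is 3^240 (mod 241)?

3^1 ≡ 3 (mod 241)
3^2 ≡ 3^2 = 9 ≡ 9 (mod 241)
3^4 ≡ 9^2 = 81 ≡ 81 (mod 241)
3^8 ≡ 81^2 = 6561 ≡ 54 (mod 241)
3^16 ≡ 54^2 = 2916 ≡ 24 (mod 241)
3^32 ≡ 24^2 = 576 ≡ 94 (mod 241)
3^64 ≡ 94^2 = 8836 ≡ 160 (mod 241)
3^128 ≡ 160^2 = 25600 ≡ 54 (mod 241)
240 = 128 + 64 + 32 + 16 in binary powers of 2.
So 3^240 ≡ 54 · 160 · 94 · 24 ≡ 1 (mod 241).
Since the result is 1, base 3 gives no evidence that 241 is composite.

1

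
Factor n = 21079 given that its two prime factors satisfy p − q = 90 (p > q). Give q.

107

Since p = q + 90, we have 21079 = q(q + 90), so q² + 90q − 21079 = 0.
Discriminant: 90² + 4·21079 = 8100 + 84316 = 92416; √92416 = 304.
q = (−90 + 304)/2 = 107, and p = q + 90 = 197.
Check: 107 · 197 = 21079.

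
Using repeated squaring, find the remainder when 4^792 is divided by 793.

4^1 ≡ 4 (mod 793)
4^2 ≡ 4^2 = 16 ≡ 16 (mod 793)
4^4 ≡ 16^2 = 256 ≡ 256 (mod 793)
4^8 ≡ 256^2 = 65536 ≡ 510 (mod 793)
4^16 ≡ 510^2 = 260100 ≡ 789 (mod 793)
4^32 ≡ 789^2 = 622521 ≡ 16 (mod 793)
4^64 ≡ 16^2 = 256 ≡ 256 (mod 793)
4^128 ≡ 256^2 = 65536 ≡ 510 (mod 793)
4^256 ≡ 510^2 = 260100 ≡ 789 (mod 793)
4^512 ≡ 789^2 = 622521 ≡ 16 (mod 793)
792 = 512 + 256 + 16 + 8 in binary powers of 2.
So 4^792 ≡ 16 · 789 · 789 · 510 ≡ 508 (mod 793).
Since 508 ≠ 1, base 4 is a Fermat witness: 793 is composite.

508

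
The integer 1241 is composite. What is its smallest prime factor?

1241 is odd.
Digit sum 8, not divisible by 3.
Ends in 1: not divisible by 5.
7: 1241 = 7·177 + 2
11: 1241 = 11·112 + 9
13: 1241 = 13·95 + 6
17: 1241 = 17·73

17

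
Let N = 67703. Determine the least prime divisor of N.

79

67703 is odd.
Digit sum 23, not divisible by 3.
Ends in 3: not divisible by 5.
7: 67703 = 7·9671 + 6
11: 67703 = 11·6154 + 9
13: 67703 = 13·5207 + 12
17: 67703 = 17·3982 + 9
19: 67703 = 19·3563 + 6
23: 67703 = 23·2943 + 14
29: 67703 = 29·2334 + 17
31: 67703 = 31·2183 + 30
37: 67703 = 37·1829 + 30
41: 67703 = 41·1651 + 12
43: 67703 = 43·1574 + 21
47: 67703 = 47·1440 + 23
53: 67703 = 53·1277 + 22
59: 67703 = 59·1147 + 30
61: 67703 = 61·1109 + 54
67: 67703 = 67·1010 + 33
71: 67703 = 71·953 + 40
73: 67703 = 73·927 + 32
79: 67703 = 79·857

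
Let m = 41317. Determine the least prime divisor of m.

79

41317 is odd.
Digit sum 16, not divisible by 3.
Ends in 7: not divisible by 5.
7: 41317 = 7·5902 + 3
11: 41317 = 11·3756 + 1
13: 41317 = 13·3178 + 3
17: 41317 = 17·2430 + 7
19: 41317 = 19·2174 + 11
23: 41317 = 23·1796 + 9
29: 41317 = 29·1424 + 21
31: 41317 = 31·1332 + 25
37: 41317 = 37·1116 + 25
41: 41317 = 41·1007 + 30
43: 41317 = 43·960 + 37
47: 41317 = 47·879 + 4
53: 41317 = 53·779 + 30
59: 41317 = 59·700 + 17
61: 41317 = 61·677 + 20
67: 41317 = 67·616 + 45
71: 41317 = 71·581 + 66
73: 41317 = 73·565 + 72
79: 41317 = 79·523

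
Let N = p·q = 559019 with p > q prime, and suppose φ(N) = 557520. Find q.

φ(n) = (p−1)(q−1) = n − (p+q) + 1, so p + q = 559019 − 557520 + 1 = 1500.
p and q are the roots of t² − 1500t + 559019 = 0.
Discriminant: 1500² − 4·559019 = 2250000 − 2236076 = 13924; √13924 = 118.
q = (1500 − 118)/2 = 691, p = (1500 + 118)/2 = 809.
Check: 691 · 809 = 559019.

691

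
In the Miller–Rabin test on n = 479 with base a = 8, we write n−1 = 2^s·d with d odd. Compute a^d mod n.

479 − 1 = 478 = 2^1 · 239, so d = 239.
8^1 ≡ 8 (mod 479)
8^2 ≡ 8^2 = 64 ≡ 64 (mod 479)
8^4 ≡ 64^2 = 4096 ≡ 264 (mod 479)
8^8 ≡ 264^2 = 69696 ≡ 241 (mod 479)
8^16 ≡ 241^2 = 58081 ≡ 122 (mod 479)
8^32 ≡ 122^2 = 14884 ≡ 35 (mod 479)
8^64 ≡ 35^2 = 1225 ≡ 267 (mod 479)
8^128 ≡ 267^2 = 71289 ≡ 397 (mod 479)
239 = 128 + 64 + 32 + 8 + 4 + 2 + 1 in binary powers of 2.
So 8^239 ≡ 397 · 267 · 35 · 241 · 264 · 64 · 8 ≡ 1 (mod 479).
Since 8^d ≡ 1 (mod 479), base 8 does not prove 479 composite.

1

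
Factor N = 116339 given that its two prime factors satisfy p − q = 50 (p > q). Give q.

Since p = q + 50, we have 116339 = q(q + 50), so q² + 50q − 116339 = 0.
Discriminant: 50² + 4·116339 = 2500 + 465356 = 467856; √467856 = 684.
q = (−50 + 684)/2 = 317, and p = q + 50 = 367.
Check: 317 · 367 = 116339.

317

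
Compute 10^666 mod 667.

236

10^1 ≡ 10 (mod 667)
10^2 ≡ 10^2 = 100 ≡ 100 (mod 667)
10^4 ≡ 100^2 = 10000 ≡ 662 (mod 667)
10^8 ≡ 662^2 = 438244 ≡ 25 (mod 667)
10^16 ≡ 25^2 = 625 ≡ 625 (mod 667)
10^32 ≡ 625^2 = 390625 ≡ 430 (mod 667)
10^64 ≡ 430^2 = 184900 ≡ 141 (mod 667)
10^128 ≡ 141^2 = 19881 ≡ 538 (mod 667)
10^256 ≡ 538^2 = 289444 ≡ 633 (mod 667)
10^512 ≡ 633^2 = 400689 ≡ 489 (mod 667)
666 = 512 + 128 + 16 + 8 + 2 in binary powers of 2.
So 10^666 ≡ 489 · 538 · 625 · 25 · 100 ≡ 236 (mod 667).
Since 236 ≠ 1, base 10 is a Fermat witness: 667 is composite.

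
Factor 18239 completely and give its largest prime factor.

61

18239 = 13 · 1403
1403 = 23 · 61
61 is prime.
So 18239 = 13 · 23 · 61; the largest prime factor is 61.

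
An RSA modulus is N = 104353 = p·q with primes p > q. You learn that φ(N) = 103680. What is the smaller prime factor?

φ(n) = (p−1)(q−1) = n − (p+q) + 1, so p + q = 104353 − 103680 + 1 = 674.
p and q are the roots of t² − 674t + 104353 = 0.
Discriminant: 674² − 4·104353 = 454276 − 417412 = 36864; √36864 = 192.
q = (674 − 192)/2 = 241, p = (674 + 192)/2 = 433.
Check: 241 · 433 = 104353.

241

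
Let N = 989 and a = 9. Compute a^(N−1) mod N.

9^1 ≡ 9 (mod 989)
9^2 ≡ 9^2 = 81 ≡ 81 (mod 989)
9^4 ≡ 81^2 = 6561 ≡ 627 (mod 989)
9^8 ≡ 627^2 = 393129 ≡ 496 (mod 989)
9^16 ≡ 496^2 = 246016 ≡ 744 (mod 989)
9^32 ≡ 744^2 = 553536 ≡ 685 (mod 989)
9^64 ≡ 685^2 = 469225 ≡ 439 (mod 989)
9^128 ≡ 439^2 = 192721 ≡ 855 (mod 989)
9^256 ≡ 855^2 = 731025 ≡ 154 (mod 989)
9^512 ≡ 154^2 = 23716 ≡ 969 (mod 989)
988 = 512 + 256 + 128 + 64 + 16 + 8 + 4 in binary powers of 2.
So 9^988 ≡ 969 · 154 · 855 · 439 · 744 · 496 · 627 ≡ 439 (mod 989).
Since 439 ≠ 1, base 9 is a Fermat witness: 989 is composite.

439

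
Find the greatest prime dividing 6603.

6603 = 3 · 2201
2201 = 31 · 71
71 is prime.
So 6603 = 3 · 31 · 71; the largest prime factor is 71.

71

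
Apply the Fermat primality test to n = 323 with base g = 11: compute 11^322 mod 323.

87

11^1 ≡ 11 (mod 323)
11^2 ≡ 11^2 = 121 ≡ 121 (mod 323)
11^4 ≡ 121^2 = 14641 ≡ 106 (mod 323)
11^8 ≡ 106^2 = 11236 ≡ 254 (mod 323)
11^16 ≡ 254^2 = 64516 ≡ 239 (mod 323)
11^32 ≡ 239^2 = 57121 ≡ 273 (mod 323)
11^64 ≡ 273^2 = 74529 ≡ 239 (mod 323)
11^128 ≡ 239^2 = 57121 ≡ 273 (mod 323)
11^256 ≡ 273^2 = 74529 ≡ 239 (mod 323)
322 = 256 + 64 + 2 in binary powers of 2.
So 11^322 ≡ 239 · 239 · 121 ≡ 87 (mod 323).
Since 87 ≠ 1, base 11 is a Fermat witness: 323 is composite.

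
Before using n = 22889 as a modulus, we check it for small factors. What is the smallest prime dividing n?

47

22889 is odd.
Digit sum 29, not divisible by 3.
Ends in 9: not divisible by 5.
7: 22889 = 7·3269 + 6
11: 22889 = 11·2080 + 9
13: 22889 = 13·1760 + 9
17: 22889 = 17·1346 + 7
19: 22889 = 19·1204 + 13
23: 22889 = 23·995 + 4
29: 22889 = 29·789 + 8
31: 22889 = 31·738 + 11
37: 22889 = 37·618 + 23
41: 22889 = 41·558 + 11
43: 22889 = 43·532 + 13
47: 22889 = 47·487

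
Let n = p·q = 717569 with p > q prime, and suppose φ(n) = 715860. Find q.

739

φ(n) = (p−1)(q−1) = n − (p+q) + 1, so p + q = 717569 − 715860 + 1 = 1710.
p and q are the roots of t² − 1710t + 717569 = 0.
Discriminant: 1710² − 4·717569 = 2924100 − 2870276 = 53824; √53824 = 232.
q = (1710 − 232)/2 = 739, p = (1710 + 232)/2 = 971.
Check: 739 · 971 = 717569.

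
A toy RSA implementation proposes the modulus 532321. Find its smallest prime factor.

17

532321 is odd.
Digit sum 16, not divisible by 3.
Ends in 1: not divisible by 5.
7: 532321 = 7·76045 + 6
11: 532321 = 11·48392 + 9
13: 532321 = 13·40947 + 10
17: 532321 = 17·31313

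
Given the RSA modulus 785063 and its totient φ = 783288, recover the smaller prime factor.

φ(n) = (p−1)(q−1) = n − (p+q) + 1, so p + q = 785063 − 783288 + 1 = 1776.
p and q are the roots of t² − 1776t + 785063 = 0.
Discriminant: 1776² − 4·785063 = 3154176 − 3140252 = 13924; √13924 = 118.
q = (1776 − 118)/2 = 829, p = (1776 + 118)/2 = 947.
Check: 829 · 947 = 785063.

829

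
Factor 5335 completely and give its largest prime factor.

97

5335 = 5 · 1067
1067 = 11 · 97
97 is prime.
So 5335 = 5 · 11 · 97; the largest prime factor is 97.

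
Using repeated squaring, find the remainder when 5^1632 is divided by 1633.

5^1 ≡ 5 (mod 1633)
5^2 ≡ 5^2 = 25 ≡ 25 (mod 1633)
5^4 ≡ 25^2 = 625 ≡ 625 (mod 1633)
5^8 ≡ 625^2 = 390625 ≡ 338 (mod 1633)
5^16 ≡ 338^2 = 114244 ≡ 1567 (mod 1633)
5^32 ≡ 1567^2 = 2455489 ≡ 1090 (mod 1633)
5^64 ≡ 1090^2 = 1188100 ≡ 909 (mod 1633)
5^128 ≡ 909^2 = 826281 ≡ 1616 (mod 1633)
5^256 ≡ 1616^2 = 2611456 ≡ 289 (mod 1633)
5^512 ≡ 289^2 = 83521 ≡ 238 (mod 1633)
5^1024 ≡ 238^2 = 56644 ≡ 1122 (mod 1633)
1632 = 1024 + 512 + 64 + 32 in binary powers of 2.
So 5^1632 ≡ 1122 · 238 · 909 · 1090 ≡ 96 (mod 1633).
Since 96 ≠ 1, base 5 is a Fermat witness: 1633 is composite.

96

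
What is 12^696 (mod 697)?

12^1 ≡ 12 (mod 697)
12^2 ≡ 12^2 = 144 ≡ 144 (mod 697)
12^4 ≡ 144^2 = 20736 ≡ 523 (mod 697)
12^8 ≡ 523^2 = 273529 ≡ 305 (mod 697)
12^16 ≡ 305^2 = 93025 ≡ 324 (mod 697)
12^32 ≡ 324^2 = 104976 ≡ 426 (mod 697)
12^64 ≡ 426^2 = 181476 ≡ 256 (mod 697)
12^128 ≡ 256^2 = 65536 ≡ 18 (mod 697)
12^256 ≡ 18^2 = 324 ≡ 324 (mod 697)
12^512 ≡ 324^2 = 104976 ≡ 426 (mod 697)
696 = 512 + 128 + 32 + 16 + 8 in binary powers of 2.
So 12^696 ≡ 426 · 18 · 426 · 324 · 305 ≡ 611 (mod 697).
Since 611 ≠ 1, base 12 is a Fermat witness: 697 is composite.

611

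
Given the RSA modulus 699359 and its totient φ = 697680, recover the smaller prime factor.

761

φ(n) = (p−1)(q−1) = n − (p+q) + 1, so p + q = 699359 − 697680 + 1 = 1680.
p and q are the roots of t² − 1680t + 699359 = 0.
Discriminant: 1680² − 4·699359 = 2822400 − 2797436 = 24964; √24964 = 158.
q = (1680 − 158)/2 = 761, p = (1680 + 158)/2 = 919.
Check: 761 · 919 = 699359.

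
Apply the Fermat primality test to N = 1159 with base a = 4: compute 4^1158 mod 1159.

790

4^1 ≡ 4 (mod 1159)
4^2 ≡ 4^2 = 16 ≡ 16 (mod 1159)
4^4 ≡ 16^2 = 256 ≡ 256 (mod 1159)
4^8 ≡ 256^2 = 65536 ≡ 632 (mod 1159)
4^16 ≡ 632^2 = 399424 ≡ 728 (mod 1159)
4^32 ≡ 728^2 = 529984 ≡ 321 (mod 1159)
4^64 ≡ 321^2 = 103041 ≡ 1049 (mod 1159)
4^128 ≡ 1049^2 = 1100401 ≡ 510 (mod 1159)
4^256 ≡ 510^2 = 260100 ≡ 484 (mod 1159)
4^512 ≡ 484^2 = 234256 ≡ 138 (mod 1159)
4^1024 ≡ 138^2 = 19044 ≡ 500 (mod 1159)
1158 = 1024 + 128 + 4 + 2 in binary powers of 2.
So 4^1158 ≡ 500 · 510 · 256 · 16 ≡ 790 (mod 1159).
Since 790 ≠ 1, base 4 is a Fermat witness: 1159 is composite.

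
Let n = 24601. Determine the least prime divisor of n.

24601 is odd.
Digit sum 13, not divisible by 3.
Ends in 1: not divisible by 5.
7: 24601 = 7·3514 + 3
11: 24601 = 11·2236 + 5
13: 24601 = 13·1892 + 5
17: 24601 = 17·1447 + 2
19: 24601 = 19·1294 + 15
23: 24601 = 23·1069 + 14
29: 24601 = 29·848 + 9
31: 24601 = 31·793 + 18
37: 24601 = 37·664 + 33
41: 24601 = 41·600 + 1
43: 24601 = 43·572 + 5
47: 24601 = 47·523 + 20
53: 24601 = 53·464 + 9
59: 24601 = 59·416 + 57
61: 24601 = 61·403 + 18
67: 24601 = 67·367 + 12
71: 24601 = 71·346 + 35
73: 24601 = 73·337

73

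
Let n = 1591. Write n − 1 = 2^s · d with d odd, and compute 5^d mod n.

1591 − 1 = 1590 = 2^1 · 795, so d = 795.
5^1 ≡ 5 (mod 1591)
5^2 ≡ 5^2 = 25 ≡ 25 (mod 1591)
5^4 ≡ 25^2 = 625 ≡ 625 (mod 1591)
5^8 ≡ 625^2 = 390625 ≡ 830 (mod 1591)
5^16 ≡ 830^2 = 688900 ≡ 1588 (mod 1591)
5^32 ≡ 1588^2 = 2521744 ≡ 9 (mod 1591)
5^64 ≡ 9^2 = 81 ≡ 81 (mod 1591)
5^128 ≡ 81^2 = 6561 ≡ 197 (mod 1591)
5^256 ≡ 197^2 = 38809 ≡ 625 (mod 1591)
5^512 ≡ 625^2 = 390625 ≡ 830 (mod 1591)
795 = 512 + 256 + 16 + 8 + 2 + 1 in binary powers of 2.
So 5^795 ≡ 830 · 625 · 1588 · 830 · 25 · 5 ≡ 1494 (mod 1591).
Squaring chain: 1494; never reaches −1, so base 5 is a Miller–Rabin witness that 1591 is composite.

1494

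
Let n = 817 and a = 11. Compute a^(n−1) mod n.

666

11^1 ≡ 11 (mod 817)
11^2 ≡ 11^2 = 121 ≡ 121 (mod 817)
11^4 ≡ 121^2 = 14641 ≡ 752 (mod 817)
11^8 ≡ 752^2 = 565504 ≡ 140 (mod 817)
11^16 ≡ 140^2 = 19600 ≡ 809 (mod 817)
11^32 ≡ 809^2 = 654481 ≡ 64 (mod 817)
11^64 ≡ 64^2 = 4096 ≡ 11 (mod 817)
11^128 ≡ 11^2 = 121 ≡ 121 (mod 817)
11^256 ≡ 121^2 = 14641 ≡ 752 (mod 817)
11^512 ≡ 752^2 = 565504 ≡ 140 (mod 817)
816 = 512 + 256 + 32 + 16 in binary powers of 2.
So 11^816 ≡ 140 · 752 · 64 · 809 ≡ 666 (mod 817).
Since 666 ≠ 1, base 11 is a Fermat witness: 817 is composite.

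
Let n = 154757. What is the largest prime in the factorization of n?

154757 = 43 · 3599
3599 = 59 · 61
61 is prime.
So 154757 = 43 · 59 · 61; the largest prime factor is 61.

61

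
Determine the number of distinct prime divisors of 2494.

3

2494 = 2 · 1247
1247 = 29 · 43
2494 = 2 · 29 · 43, which has 3 distinct prime factors.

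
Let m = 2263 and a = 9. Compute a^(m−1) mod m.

9^1 ≡ 9 (mod 2263)
9^2 ≡ 9^2 = 81 ≡ 81 (mod 2263)
9^4 ≡ 81^2 = 6561 ≡ 2035 (mod 2263)
9^8 ≡ 2035^2 = 4141225 ≡ 2198 (mod 2263)
9^16 ≡ 2198^2 = 4831204 ≡ 1962 (mod 2263)
9^32 ≡ 1962^2 = 3849444 ≡ 81 (mod 2263)
9^64 ≡ 81^2 = 6561 ≡ 2035 (mod 2263)
9^128 ≡ 2035^2 = 4141225 ≡ 2198 (mod 2263)
9^256 ≡ 2198^2 = 4831204 ≡ 1962 (mod 2263)
9^512 ≡ 1962^2 = 3849444 ≡ 81 (mod 2263)
9^1024 ≡ 81^2 = 6561 ≡ 2035 (mod 2263)
9^2048 ≡ 2035^2 = 4141225 ≡ 2198 (mod 2263)
2262 = 2048 + 128 + 64 + 16 + 4 + 2 in binary powers of 2.
So 9^2262 ≡ 2198 · 2198 · 2035 · 1962 · 2035 · 81 ≡ 1242 (mod 2263).
Since 1242 ≠ 1, base 9 is a Fermat witness: 2263 is composite.

1242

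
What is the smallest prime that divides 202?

202 is even: 2 divides it.

2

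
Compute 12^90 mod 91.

1

12^1 ≡ 12 (mod 91)
12^2 ≡ 12^2 = 144 ≡ 53 (mod 91)
12^4 ≡ 53^2 = 2809 ≡ 79 (mod 91)
12^8 ≡ 79^2 = 6241 ≡ 53 (mod 91)
12^16 ≡ 53^2 = 2809 ≡ 79 (mod 91)
12^32 ≡ 79^2 = 6241 ≡ 53 (mod 91)
12^64 ≡ 53^2 = 2809 ≡ 79 (mod 91)
90 = 64 + 16 + 8 + 2 in binary powers of 2.
So 12^90 ≡ 79 · 79 · 53 · 53 ≡ 1 (mod 91).
Since the result is 1, base 12 gives no evidence that 91 is composite.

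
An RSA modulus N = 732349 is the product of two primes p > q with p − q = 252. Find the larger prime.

Since p = q + 252, we have 732349 = q(q + 252), so q² + 252q − 732349 = 0.
Discriminant: 252² + 4·732349 = 63504 + 2929396 = 2992900; √2992900 = 1730.
q = (−252 + 1730)/2 = 739, and p = q + 252 = 991.
Check: 739 · 991 = 732349.

991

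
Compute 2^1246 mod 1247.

2^1 ≡ 2 (mod 1247)
2^2 ≡ 2^2 = 4 ≡ 4 (mod 1247)
2^4 ≡ 4^2 = 16 ≡ 16 (mod 1247)
2^8 ≡ 16^2 = 256 ≡ 256 (mod 1247)
2^16 ≡ 256^2 = 65536 ≡ 692 (mod 1247)
2^32 ≡ 692^2 = 478864 ≡ 16 (mod 1247)
2^64 ≡ 16^2 = 256 ≡ 256 (mod 1247)
2^128 ≡ 256^2 = 65536 ≡ 692 (mod 1247)
2^256 ≡ 692^2 = 478864 ≡ 16 (mod 1247)
2^512 ≡ 16^2 = 256 ≡ 256 (mod 1247)
2^1024 ≡ 256^2 = 65536 ≡ 692 (mod 1247)
1246 = 1024 + 128 + 64 + 16 + 8 + 4 + 2 in binary powers of 2.
So 2^1246 ≡ 692 · 692 · 256 · 692 · 256 · 16 · 4 ≡ 173 (mod 1247).
Since 173 ≠ 1, base 2 is a Fermat witness: 1247 is composite.

173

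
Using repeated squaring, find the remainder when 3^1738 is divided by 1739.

1070

3^1 ≡ 3 (mod 1739)
3^2 ≡ 3^2 = 9 ≡ 9 (mod 1739)
3^4 ≡ 9^2 = 81 ≡ 81 (mod 1739)
3^8 ≡ 81^2 = 6561 ≡ 1344 (mod 1739)
3^16 ≡ 1344^2 = 1806336 ≡ 1254 (mod 1739)
3^32 ≡ 1254^2 = 1572516 ≡ 460 (mod 1739)
3^64 ≡ 460^2 = 211600 ≡ 1181 (mod 1739)
3^128 ≡ 1181^2 = 1394761 ≡ 83 (mod 1739)
3^256 ≡ 83^2 = 6889 ≡ 1672 (mod 1739)
3^512 ≡ 1672^2 = 2795584 ≡ 1011 (mod 1739)
3^1024 ≡ 1011^2 = 1022121 ≡ 1328 (mod 1739)
1738 = 1024 + 512 + 128 + 64 + 8 + 2 in binary powers of 2.
So 3^1738 ≡ 1328 · 1011 · 83 · 1181 · 1344 · 9 ≡ 1070 (mod 1739).
Since 1070 ≠ 1, base 3 is a Fermat witness: 1739 is composite.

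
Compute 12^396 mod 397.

1

12^1 ≡ 12 (mod 397)
12^2 ≡ 12^2 = 144 ≡ 144 (mod 397)
12^4 ≡ 144^2 = 20736 ≡ 92 (mod 397)
12^8 ≡ 92^2 = 8464 ≡ 127 (mod 397)
12^16 ≡ 127^2 = 16129 ≡ 249 (mod 397)
12^32 ≡ 249^2 = 62001 ≡ 69 (mod 397)
12^64 ≡ 69^2 = 4761 ≡ 394 (mod 397)
12^128 ≡ 394^2 = 155236 ≡ 9 (mod 397)
12^256 ≡ 9^2 = 81 ≡ 81 (mod 397)
396 = 256 + 128 + 8 + 4 in binary powers of 2.
So 12^396 ≡ 81 · 9 · 127 · 92 ≡ 1 (mod 397).
Since the result is 1, base 12 gives no evidence that 397 is composite.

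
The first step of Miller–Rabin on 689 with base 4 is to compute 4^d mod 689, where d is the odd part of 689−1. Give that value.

689 − 1 = 688 = 2^4 · 43, so d = 43.
4^1 ≡ 4 (mod 689)
4^2 ≡ 4^2 = 16 ≡ 16 (mod 689)
4^4 ≡ 16^2 = 256 ≡ 256 (mod 689)
4^8 ≡ 256^2 = 65536 ≡ 81 (mod 689)
4^16 ≡ 81^2 = 6561 ≡ 360 (mod 689)
4^32 ≡ 360^2 = 129600 ≡ 68 (mod 689)
43 = 32 + 8 + 2 + 1 in binary powers of 2.
So 4^43 ≡ 68 · 81 · 16 · 4 ≡ 433 (mod 689).
Squaring chain: 433 → 81 → 360 → 68; never reaches −1, so base 4 is a Miller–Rabin witness that 689 is composite.

433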